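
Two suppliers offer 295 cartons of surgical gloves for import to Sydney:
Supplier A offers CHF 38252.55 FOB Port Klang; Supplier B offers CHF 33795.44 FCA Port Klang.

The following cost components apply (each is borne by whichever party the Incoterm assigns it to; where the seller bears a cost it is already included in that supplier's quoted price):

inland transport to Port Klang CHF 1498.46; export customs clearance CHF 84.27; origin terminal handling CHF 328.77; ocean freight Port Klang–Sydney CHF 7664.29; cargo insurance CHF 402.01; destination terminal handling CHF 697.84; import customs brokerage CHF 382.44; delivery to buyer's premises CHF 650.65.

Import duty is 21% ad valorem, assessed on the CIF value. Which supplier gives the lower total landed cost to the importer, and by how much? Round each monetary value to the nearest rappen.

Supplier B is cheaper by CHF 4995.29

Supplier A (FOB):
CIF value = FOB price + freight + insurance = 38252.55 + 7664.29 + 402.01 = 46318.85
Import duty = 46318.85 × 21% = 9726.96
Buyer bears (A): 7664.29 + 402.01 + 697.84 + 382.44 + 650.65 = 9797.23
Landed cost (A) = invoice 38252.55 + 9797.23 + duty 9726.96 = 57776.74
Supplier B (FCA):
CIF value = FCA price + origin terminal + freight + insurance = 33795.44 + 328.77 + 7664.29 + 402.01 = 42190.51
Import duty = 42190.51 × 21% = 8860.01
Buyer bears (B): 328.77 + 7664.29 + 402.01 + 697.84 + 382.44 + 650.65 = 10126.00
Landed cost (B) = invoice 33795.44 + 10126.00 + duty 8860.01 = 52781.45
Difference = |57776.74 − 52781.45| = 4995.29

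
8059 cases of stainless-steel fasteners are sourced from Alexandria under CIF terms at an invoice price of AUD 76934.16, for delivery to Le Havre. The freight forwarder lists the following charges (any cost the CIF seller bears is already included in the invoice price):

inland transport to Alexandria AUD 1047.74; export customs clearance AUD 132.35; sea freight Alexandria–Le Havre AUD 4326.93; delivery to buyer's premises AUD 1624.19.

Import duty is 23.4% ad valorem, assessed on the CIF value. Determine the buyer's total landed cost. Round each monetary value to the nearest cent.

CIF: the seller pays costs through ocean freight and marine insurance to the destination port.
Already in the invoice (seller's account under CIF): inland to port, export clearance, freight — exclude.
The CIF price already equals the CIF value: 76934.16
Import duty = 76934.16 × 23.4% = 18002.59
Buyer bears: delivery 1624.19 + duty 18002.59 = 19626.78
Landed cost = invoice 76934.16 + 19626.78 = 96560.94

Total landed cost: AUD 96560.94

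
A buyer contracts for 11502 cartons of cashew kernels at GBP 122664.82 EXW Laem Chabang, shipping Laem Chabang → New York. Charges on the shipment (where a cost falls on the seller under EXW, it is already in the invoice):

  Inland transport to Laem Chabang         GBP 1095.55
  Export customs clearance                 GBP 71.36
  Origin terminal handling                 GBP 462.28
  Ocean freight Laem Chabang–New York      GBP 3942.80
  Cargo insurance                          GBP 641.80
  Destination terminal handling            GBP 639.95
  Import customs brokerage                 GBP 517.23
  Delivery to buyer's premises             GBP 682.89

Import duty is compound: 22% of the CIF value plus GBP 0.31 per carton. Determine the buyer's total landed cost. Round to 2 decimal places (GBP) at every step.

Total landed cost: GBP 162637.59

EXW: the seller makes goods available at their premises; the buyer bears all onward costs.
CIF value = EXW price + inland to port + export clearance + origin terminal + freight + insurance = 122664.82 + 1095.55 + 71.36 + 462.28 + 3942.80 + 641.80 = 128878.61
Ad valorem component: 128878.61 × 22% = 28353.29
Specific component: 11502 × 0.31 = 3565.62
Import duty = 28353.29 + 3565.62 = 31918.91
Buyer bears: inland to port 1095.55 + export clearance 71.36 + origin terminal 462.28 + freight 3942.80 + insurance 641.80 + destination terminal 639.95 + brokerage 517.23 + delivery 682.89 + duty 31918.91 = 39972.77
Landed cost = invoice 122664.82 + 39972.77 = 162637.59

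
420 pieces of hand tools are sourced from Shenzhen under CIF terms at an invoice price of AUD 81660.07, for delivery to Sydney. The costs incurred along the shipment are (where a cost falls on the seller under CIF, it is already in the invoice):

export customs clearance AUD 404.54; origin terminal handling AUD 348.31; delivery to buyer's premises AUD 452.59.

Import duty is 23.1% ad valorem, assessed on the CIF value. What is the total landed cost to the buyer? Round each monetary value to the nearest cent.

Total landed cost: AUD 100976.14

CIF: the seller pays costs through ocean freight and marine insurance to the destination port.
Already in the invoice (seller's account under CIF): export clearance, origin terminal — exclude.
The CIF price already equals the CIF value: 81660.07
Import duty = 81660.07 × 23.1% = 18863.48
Buyer bears: delivery 452.59 + duty 18863.48 = 19316.07
Landed cost = invoice 81660.07 + 19316.07 = 100976.14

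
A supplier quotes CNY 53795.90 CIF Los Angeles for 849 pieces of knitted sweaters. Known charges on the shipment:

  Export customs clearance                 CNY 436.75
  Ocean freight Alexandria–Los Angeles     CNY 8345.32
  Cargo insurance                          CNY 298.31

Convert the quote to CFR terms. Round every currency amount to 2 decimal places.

Not relevant to the conversion: export clearance, freight — on the seller under both CIF and CFR; already in the CIF price and stays in the CFR price.
From CIF to CFR, the seller no longer bears: insurance.
CFR price = 53795.90 − 298.31 = 53497.59

CFR price: CNY 53497.59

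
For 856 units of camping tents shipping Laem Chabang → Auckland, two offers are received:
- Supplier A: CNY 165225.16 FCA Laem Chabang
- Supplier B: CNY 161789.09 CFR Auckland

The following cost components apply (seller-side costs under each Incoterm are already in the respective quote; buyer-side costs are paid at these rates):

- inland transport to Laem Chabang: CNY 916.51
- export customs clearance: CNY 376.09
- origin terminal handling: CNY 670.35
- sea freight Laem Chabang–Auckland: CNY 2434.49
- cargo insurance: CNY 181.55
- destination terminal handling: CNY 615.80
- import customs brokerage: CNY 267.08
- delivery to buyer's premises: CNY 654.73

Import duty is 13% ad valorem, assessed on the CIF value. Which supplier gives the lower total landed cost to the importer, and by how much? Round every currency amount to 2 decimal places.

Supplier A (FCA):
CIF value = FCA price + origin terminal + freight + insurance = 165225.16 + 670.35 + 2434.49 + 181.55 = 168511.55
Import duty = 168511.55 × 13% = 21906.50
Buyer bears (A): 670.35 + 2434.49 + 181.55 + 615.80 + 267.08 + 654.73 = 4824.00
Landed cost (A) = invoice 165225.16 + 4824.00 + duty 21906.50 = 191955.66
Supplier B (CFR):
CIF value = CFR price + insurance = 161789.09 + 181.55 = 161970.64
Import duty = 161970.64 × 13% = 21056.18
Buyer bears (B): 181.55 + 615.80 + 267.08 + 654.73 = 1719.16
Landed cost (B) = invoice 161789.09 + 1719.16 + duty 21056.18 = 184564.43
Difference = |191955.66 − 184564.43| = 7391.23

Supplier B is cheaper by CNY 7391.23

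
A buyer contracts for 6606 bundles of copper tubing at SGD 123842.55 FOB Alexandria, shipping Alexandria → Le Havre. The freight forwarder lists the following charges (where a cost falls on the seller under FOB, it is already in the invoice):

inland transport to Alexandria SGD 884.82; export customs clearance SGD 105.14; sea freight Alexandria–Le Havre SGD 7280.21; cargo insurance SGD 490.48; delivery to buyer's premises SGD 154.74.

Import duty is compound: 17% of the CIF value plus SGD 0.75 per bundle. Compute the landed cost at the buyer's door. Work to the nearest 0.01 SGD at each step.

FOB: the seller bears costs until goods are on board at the origin port; the buyer bears freight, insurance and all costs thereafter.
Already in the invoice (seller's account under FOB): inland to port, export clearance — exclude.
CIF value = FOB price + freight + insurance = 123842.55 + 7280.21 + 490.48 = 131613.24
Ad valorem component: 131613.24 × 17% = 22374.25
Specific component: 6606 × 0.75 = 4954.50
Import duty = 22374.25 + 4954.50 = 27328.75
Buyer bears: freight 7280.21 + insurance 490.48 + delivery 154.74 + duty 27328.75 = 35254.18
Landed cost = invoice 123842.55 + 35254.18 = 159096.73

Total landed cost: SGD 159096.73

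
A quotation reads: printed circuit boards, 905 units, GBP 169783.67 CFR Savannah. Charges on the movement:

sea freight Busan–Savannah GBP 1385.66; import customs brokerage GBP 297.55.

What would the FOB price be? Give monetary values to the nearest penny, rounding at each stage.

Not relevant to the conversion: brokerage — on the buyer under both terms; not part of either seller's price.
From CFR to FOB, the seller no longer bears: freight.
FOB price = 169783.67 − 1385.66 = 168398.01

FOB price: GBP 168398.01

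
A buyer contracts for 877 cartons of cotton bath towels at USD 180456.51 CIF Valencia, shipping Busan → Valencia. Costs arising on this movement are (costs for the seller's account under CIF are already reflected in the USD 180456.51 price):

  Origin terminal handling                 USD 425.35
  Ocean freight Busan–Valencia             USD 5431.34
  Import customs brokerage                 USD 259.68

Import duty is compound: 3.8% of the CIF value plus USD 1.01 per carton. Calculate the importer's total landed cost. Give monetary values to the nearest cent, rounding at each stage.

CIF: the seller pays costs through ocean freight and marine insurance to the destination port.
Already in the invoice (seller's account under CIF): origin terminal, freight — exclude.
The CIF price already equals the CIF value: 180456.51
Ad valorem component: 180456.51 × 3.8% = 6857.35
Specific component: 877 × 1.01 = 885.77
Import duty = 6857.35 + 885.77 = 7743.12
Buyer bears: brokerage 259.68 + duty 7743.12 = 8002.80
Landed cost = invoice 180456.51 + 8002.80 = 188459.31

Total landed cost: USD 188459.31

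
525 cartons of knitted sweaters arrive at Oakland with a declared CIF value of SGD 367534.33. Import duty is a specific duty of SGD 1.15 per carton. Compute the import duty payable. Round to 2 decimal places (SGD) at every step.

Import duty: SGD 603.75

Import duty = 525 × 1.15 = 603.75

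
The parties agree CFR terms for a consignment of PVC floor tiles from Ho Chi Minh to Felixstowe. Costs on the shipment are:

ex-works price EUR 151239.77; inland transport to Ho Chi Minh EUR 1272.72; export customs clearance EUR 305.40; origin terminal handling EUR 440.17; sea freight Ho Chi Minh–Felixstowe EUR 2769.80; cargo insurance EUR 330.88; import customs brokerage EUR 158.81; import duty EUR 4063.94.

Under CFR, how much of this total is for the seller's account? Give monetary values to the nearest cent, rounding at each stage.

Seller's account: EUR 156027.86

CFR: the seller pays costs through ocean freight to the destination port, but not insurance.
Seller's account: goods 151239.77 + inland to port 1272.72 + export clearance 305.40 + origin terminal 440.17 + freight 2769.80 = 156027.86
Buyer's account: insurance 330.88 + brokerage 158.81 + duty 4063.94 = 4553.63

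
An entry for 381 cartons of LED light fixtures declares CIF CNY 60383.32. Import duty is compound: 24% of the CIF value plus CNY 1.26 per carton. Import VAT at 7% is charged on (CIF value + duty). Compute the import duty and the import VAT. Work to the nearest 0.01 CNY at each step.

Import duty: CNY 14972.06; import VAT: CNY 5274.88

Ad valorem component: 60383.32 × 24% = 14492.00
Specific component: 381 × 1.26 = 480.06
Import duty = 14492.00 + 480.06 = 14972.06
VAT base = CIF + duty = 60383.32 + 14972.06 = 75355.38
Import VAT = 75355.38 × 7% = 5274.88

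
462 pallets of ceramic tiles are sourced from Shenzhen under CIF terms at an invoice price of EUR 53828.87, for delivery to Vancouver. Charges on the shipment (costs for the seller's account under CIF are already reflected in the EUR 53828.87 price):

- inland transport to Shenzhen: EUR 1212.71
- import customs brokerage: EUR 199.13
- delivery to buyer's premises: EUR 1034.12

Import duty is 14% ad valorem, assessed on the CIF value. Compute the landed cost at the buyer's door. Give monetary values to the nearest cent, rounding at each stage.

CIF: the seller pays costs through ocean freight and marine insurance to the destination port.
Already in the invoice (seller's account under CIF): inland to port — exclude.
The CIF price already equals the CIF value: 53828.87
Import duty = 53828.87 × 14% = 7536.04
Buyer bears: brokerage 199.13 + delivery 1034.12 + duty 7536.04 = 8769.29
Landed cost = invoice 53828.87 + 8769.29 = 62598.16

Total landed cost: EUR 62598.16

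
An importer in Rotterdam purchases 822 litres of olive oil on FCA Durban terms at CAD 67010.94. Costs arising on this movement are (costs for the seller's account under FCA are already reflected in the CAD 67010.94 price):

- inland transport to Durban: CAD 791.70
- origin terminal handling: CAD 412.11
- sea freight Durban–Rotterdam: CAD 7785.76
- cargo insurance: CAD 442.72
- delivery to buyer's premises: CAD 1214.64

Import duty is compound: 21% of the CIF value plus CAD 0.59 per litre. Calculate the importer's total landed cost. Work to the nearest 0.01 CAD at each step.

Total landed cost: CAD 93237.97

FCA: the seller delivers export-cleared goods to the carrier; the buyer bears costs from that point.
Already in the invoice (seller's account under FCA): inland to port — exclude.
CIF value = FCA price + origin terminal + freight + insurance = 67010.94 + 412.11 + 7785.76 + 442.72 = 75651.53
Ad valorem component: 75651.53 × 21% = 15886.82
Specific component: 822 × 0.59 = 484.98
Import duty = 15886.82 + 484.98 = 16371.80
Buyer bears: origin terminal 412.11 + freight 7785.76 + insurance 442.72 + delivery 1214.64 + duty 16371.80 = 26227.03
Landed cost = invoice 67010.94 + 26227.03 = 93237.97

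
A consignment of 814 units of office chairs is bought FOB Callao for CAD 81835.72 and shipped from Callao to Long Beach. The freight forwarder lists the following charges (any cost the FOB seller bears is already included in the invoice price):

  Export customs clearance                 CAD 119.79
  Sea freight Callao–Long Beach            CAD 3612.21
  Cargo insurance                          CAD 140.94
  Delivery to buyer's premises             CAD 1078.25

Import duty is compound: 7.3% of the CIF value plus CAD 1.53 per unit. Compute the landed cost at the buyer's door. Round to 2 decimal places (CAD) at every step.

FOB: the seller bears costs until goods are on board at the origin port; the buyer bears freight, insurance and all costs thereafter.
Already in the invoice (seller's account under FOB): export clearance — exclude.
CIF value = FOB price + freight + insurance = 81835.72 + 3612.21 + 140.94 = 85588.87
Ad valorem component: 85588.87 × 7.3% = 6247.99
Specific component: 814 × 1.53 = 1245.42
Import duty = 6247.99 + 1245.42 = 7493.41
Buyer bears: freight 3612.21 + insurance 140.94 + delivery 1078.25 + duty 7493.41 = 12324.81
Landed cost = invoice 81835.72 + 12324.81 = 94160.53

Total landed cost: CAD 94160.53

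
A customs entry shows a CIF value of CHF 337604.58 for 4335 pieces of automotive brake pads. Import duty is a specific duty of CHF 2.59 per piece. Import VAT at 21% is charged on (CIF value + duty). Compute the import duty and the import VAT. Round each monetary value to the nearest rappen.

Import duty = 4335 × 2.59 = 11227.65
VAT base = CIF + duty = 337604.58 + 11227.65 = 348832.23
Import VAT = 348832.23 × 21% = 73254.77

Import duty: CHF 11227.65; import VAT: CHF 73254.77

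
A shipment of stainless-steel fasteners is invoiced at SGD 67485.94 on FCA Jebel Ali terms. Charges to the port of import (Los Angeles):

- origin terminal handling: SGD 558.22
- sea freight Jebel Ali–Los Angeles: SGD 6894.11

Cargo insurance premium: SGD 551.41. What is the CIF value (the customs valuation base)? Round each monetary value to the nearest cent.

CIF = FCA price + pre-shipment costs + freight + insurance
CIF = 67485.94 + 558.22 + 6894.11 + 551.41 = 75489.68

CIF value: SGD 75489.68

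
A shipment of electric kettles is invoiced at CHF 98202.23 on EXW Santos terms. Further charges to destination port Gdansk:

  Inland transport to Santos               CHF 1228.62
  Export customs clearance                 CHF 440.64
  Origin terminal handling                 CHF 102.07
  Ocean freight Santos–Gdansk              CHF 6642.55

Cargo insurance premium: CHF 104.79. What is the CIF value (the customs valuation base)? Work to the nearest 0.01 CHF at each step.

CIF value: CHF 106720.90

CIF = EXW price + pre-shipment costs + freight + insurance
CIF = 98202.23 + 1228.62 + 440.64 + 102.07 + 6642.55 + 104.79 = 106720.90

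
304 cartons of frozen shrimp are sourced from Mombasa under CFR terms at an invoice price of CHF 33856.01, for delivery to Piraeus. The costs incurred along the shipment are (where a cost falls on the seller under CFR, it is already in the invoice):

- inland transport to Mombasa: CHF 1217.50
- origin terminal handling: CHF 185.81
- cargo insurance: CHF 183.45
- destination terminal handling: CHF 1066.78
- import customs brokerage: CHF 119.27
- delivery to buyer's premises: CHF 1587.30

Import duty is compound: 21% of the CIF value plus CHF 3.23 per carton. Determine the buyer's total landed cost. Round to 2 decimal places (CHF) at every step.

CFR: the seller pays costs through ocean freight to the destination port, but not insurance.
Already in the invoice (seller's account under CFR): inland to port, origin terminal — exclude.
CIF value = CFR price + insurance = 33856.01 + 183.45 = 34039.46
Ad valorem component: 34039.46 × 21% = 7148.29
Specific component: 304 × 3.23 = 981.92
Import duty = 7148.29 + 981.92 = 8130.21
Buyer bears: insurance 183.45 + destination terminal 1066.78 + brokerage 119.27 + delivery 1587.30 + duty 8130.21 = 11087.01
Landed cost = invoice 33856.01 + 11087.01 = 44943.02

Total landed cost: CHF 44943.02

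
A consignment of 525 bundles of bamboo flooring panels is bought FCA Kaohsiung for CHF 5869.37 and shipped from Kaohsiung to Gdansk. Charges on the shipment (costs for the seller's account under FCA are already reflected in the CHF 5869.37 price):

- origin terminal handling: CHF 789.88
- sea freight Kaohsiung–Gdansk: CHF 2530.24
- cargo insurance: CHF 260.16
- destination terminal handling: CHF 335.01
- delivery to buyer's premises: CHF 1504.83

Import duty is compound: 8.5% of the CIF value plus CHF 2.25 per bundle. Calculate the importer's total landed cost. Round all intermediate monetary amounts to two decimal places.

FCA: the seller delivers export-cleared goods to the carrier; the buyer bears costs from that point.
CIF value = FCA price + origin terminal + freight + insurance = 5869.37 + 789.88 + 2530.24 + 260.16 = 9449.65
Ad valorem component: 9449.65 × 8.5% = 803.22
Specific component: 525 × 2.25 = 1181.25
Import duty = 803.22 + 1181.25 = 1984.47
Buyer bears: origin terminal 789.88 + freight 2530.24 + insurance 260.16 + destination terminal 335.01 + delivery 1504.83 + duty 1984.47 = 7404.59
Landed cost = invoice 5869.37 + 7404.59 = 13273.96

Total landed cost: CHF 13273.96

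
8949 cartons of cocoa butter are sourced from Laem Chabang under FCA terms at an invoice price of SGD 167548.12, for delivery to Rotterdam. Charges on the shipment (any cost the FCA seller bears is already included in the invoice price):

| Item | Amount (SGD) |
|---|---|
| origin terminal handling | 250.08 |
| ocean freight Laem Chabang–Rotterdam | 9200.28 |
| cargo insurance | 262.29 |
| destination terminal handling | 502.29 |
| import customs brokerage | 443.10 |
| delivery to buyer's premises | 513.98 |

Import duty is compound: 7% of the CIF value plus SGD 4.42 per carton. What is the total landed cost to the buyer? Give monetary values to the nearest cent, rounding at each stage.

Total landed cost: SGD 230682.97

FCA: the seller delivers export-cleared goods to the carrier; the buyer bears costs from that point.
CIF value = FCA price + origin terminal + freight + insurance = 167548.12 + 250.08 + 9200.28 + 262.29 = 177260.77
Ad valorem component: 177260.77 × 7% = 12408.25
Specific component: 8949 × 4.42 = 39554.58
Import duty = 12408.25 + 39554.58 = 51962.83
Buyer bears: origin terminal 250.08 + freight 9200.28 + insurance 262.29 + destination terminal 502.29 + brokerage 443.10 + delivery 513.98 + duty 51962.83 = 63134.85
Landed cost = invoice 167548.12 + 63134.85 = 230682.97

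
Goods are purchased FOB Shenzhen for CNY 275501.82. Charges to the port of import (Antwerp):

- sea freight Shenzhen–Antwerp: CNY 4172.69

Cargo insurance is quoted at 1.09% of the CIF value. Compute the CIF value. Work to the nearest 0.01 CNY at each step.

Let C be the CIF value. C = FOB price + freight + 1.09% × C
C − 1.09% × C = 275501.82 + 4172.69
0.9891 × C = 279674.51
C = 279674.51 / 0.9891 = 282756.56
Insurance premium = 1.09% × 282756.56 = 3082.05

CIF value: CNY 282756.56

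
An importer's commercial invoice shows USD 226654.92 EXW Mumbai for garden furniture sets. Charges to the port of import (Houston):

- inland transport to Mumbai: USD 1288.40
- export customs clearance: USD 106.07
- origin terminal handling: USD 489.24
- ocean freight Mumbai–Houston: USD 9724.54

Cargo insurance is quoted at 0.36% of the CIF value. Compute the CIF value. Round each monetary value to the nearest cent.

Let C be the CIF value. C = EXW price + pre-shipment costs + freight + 0.36% × C
C − 0.36% × C = 226654.92 + 1288.40 + 106.07 + 489.24 + 9724.54
0.9964 × C = 238263.17
C = 238263.17 / 0.9964 = 239124.02
Insurance premium = 0.36% × 239124.02 = 860.85

CIF value: USD 239124.02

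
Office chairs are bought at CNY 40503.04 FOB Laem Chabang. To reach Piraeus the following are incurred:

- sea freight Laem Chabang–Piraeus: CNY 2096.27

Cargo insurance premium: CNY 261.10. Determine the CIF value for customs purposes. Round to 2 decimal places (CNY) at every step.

CIF = FOB price + freight + insurance
CIF = 40503.04 + 2096.27 + 261.10 = 42860.41

CIF value: CNY 42860.41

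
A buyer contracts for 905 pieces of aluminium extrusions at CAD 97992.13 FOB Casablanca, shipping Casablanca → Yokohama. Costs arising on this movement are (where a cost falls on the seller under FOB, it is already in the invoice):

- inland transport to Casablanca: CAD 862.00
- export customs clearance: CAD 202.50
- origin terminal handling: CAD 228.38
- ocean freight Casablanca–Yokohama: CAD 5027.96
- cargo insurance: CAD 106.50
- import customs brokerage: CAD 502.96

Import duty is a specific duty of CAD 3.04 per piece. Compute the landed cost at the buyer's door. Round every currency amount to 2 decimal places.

FOB: the seller bears costs until goods are on board at the origin port; the buyer bears freight, insurance and all costs thereafter.
Already in the invoice (seller's account under FOB): inland to port, export clearance, origin terminal — exclude.
CIF value = FOB price + freight + insurance = 97992.13 + 5027.96 + 106.50 = 103126.59
Import duty = 905 × 3.04 = 2751.20
Buyer bears: freight 5027.96 + insurance 106.50 + brokerage 502.96 + duty 2751.20 = 8388.62
Landed cost = invoice 97992.13 + 8388.62 = 106380.75

Total landed cost: CAD 106380.75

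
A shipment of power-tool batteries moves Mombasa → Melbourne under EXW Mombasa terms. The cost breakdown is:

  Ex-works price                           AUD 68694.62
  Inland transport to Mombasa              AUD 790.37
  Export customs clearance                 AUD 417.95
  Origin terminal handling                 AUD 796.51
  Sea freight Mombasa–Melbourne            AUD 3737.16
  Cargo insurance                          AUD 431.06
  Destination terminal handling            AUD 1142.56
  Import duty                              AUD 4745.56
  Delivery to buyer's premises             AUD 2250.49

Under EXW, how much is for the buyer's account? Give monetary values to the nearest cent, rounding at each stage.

EXW: the seller makes goods available at their premises; the buyer bears all onward costs.
Seller's account: goods 68694.62 = 68694.62
Buyer's account: inland to port 790.37 + export clearance 417.95 + origin terminal 796.51 + freight 3737.16 + insurance 431.06 + destination terminal 1142.56 + duty 4745.56 + delivery 2250.49 = 14311.66

Buyer's account: AUD 14311.66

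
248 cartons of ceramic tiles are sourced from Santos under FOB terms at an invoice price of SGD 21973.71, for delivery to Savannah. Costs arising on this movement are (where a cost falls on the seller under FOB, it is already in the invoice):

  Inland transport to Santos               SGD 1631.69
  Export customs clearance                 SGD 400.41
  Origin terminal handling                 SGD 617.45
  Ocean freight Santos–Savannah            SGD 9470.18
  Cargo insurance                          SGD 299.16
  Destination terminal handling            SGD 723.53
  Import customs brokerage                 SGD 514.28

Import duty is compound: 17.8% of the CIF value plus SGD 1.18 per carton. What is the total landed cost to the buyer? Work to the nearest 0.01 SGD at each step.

Total landed cost: SGD 38923.76

FOB: the seller bears costs until goods are on board at the origin port; the buyer bears freight, insurance and all costs thereafter.
Already in the invoice (seller's account under FOB): inland to port, export clearance, origin terminal — exclude.
CIF value = FOB price + freight + insurance = 21973.71 + 9470.18 + 299.16 = 31743.05
Ad valorem component: 31743.05 × 17.8% = 5650.26
Specific component: 248 × 1.18 = 292.64
Import duty = 5650.26 + 292.64 = 5942.90
Buyer bears: freight 9470.18 + insurance 299.16 + destination terminal 723.53 + brokerage 514.28 + duty 5942.90 = 16950.05
Landed cost = invoice 21973.71 + 16950.05 = 38923.76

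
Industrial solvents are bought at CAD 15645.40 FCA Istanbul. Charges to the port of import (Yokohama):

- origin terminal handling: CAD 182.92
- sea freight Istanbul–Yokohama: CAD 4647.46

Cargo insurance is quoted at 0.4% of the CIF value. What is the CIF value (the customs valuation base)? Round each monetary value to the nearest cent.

CIF value: CAD 20558.01

Let C be the CIF value. C = FCA price + pre-shipment costs + freight + 0.4% × C
C − 0.4% × C = 15645.40 + 182.92 + 4647.46
0.996 × C = 20475.78
C = 20475.78 / 0.996 = 20558.01
Insurance premium = 0.4% × 20558.01 = 82.23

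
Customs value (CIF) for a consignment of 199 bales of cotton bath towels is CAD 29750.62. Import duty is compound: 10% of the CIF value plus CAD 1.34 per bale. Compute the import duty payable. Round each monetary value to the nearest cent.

Import duty: CAD 3241.72

Ad valorem component: 29750.62 × 10% = 2975.06
Specific component: 199 × 1.34 = 266.66
Import duty = 2975.06 + 266.66 = 3241.72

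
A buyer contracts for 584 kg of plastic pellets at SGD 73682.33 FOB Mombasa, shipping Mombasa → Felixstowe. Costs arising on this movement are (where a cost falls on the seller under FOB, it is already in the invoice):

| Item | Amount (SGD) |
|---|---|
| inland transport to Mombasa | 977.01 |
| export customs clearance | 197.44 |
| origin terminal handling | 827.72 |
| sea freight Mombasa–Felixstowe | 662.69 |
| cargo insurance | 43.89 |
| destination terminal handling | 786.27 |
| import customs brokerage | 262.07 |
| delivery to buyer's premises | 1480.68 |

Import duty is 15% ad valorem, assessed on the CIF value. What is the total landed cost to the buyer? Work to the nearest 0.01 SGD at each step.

FOB: the seller bears costs until goods are on board at the origin port; the buyer bears freight, insurance and all costs thereafter.
Already in the invoice (seller's account under FOB): inland to port, export clearance, origin terminal — exclude.
CIF value = FOB price + freight + insurance = 73682.33 + 662.69 + 43.89 = 74388.91
Import duty = 74388.91 × 15% = 11158.34
Buyer bears: freight 662.69 + insurance 43.89 + destination terminal 786.27 + brokerage 262.07 + delivery 1480.68 + duty 11158.34 = 14393.94
Landed cost = invoice 73682.33 + 14393.94 = 88076.27

Total landed cost: SGD 88076.27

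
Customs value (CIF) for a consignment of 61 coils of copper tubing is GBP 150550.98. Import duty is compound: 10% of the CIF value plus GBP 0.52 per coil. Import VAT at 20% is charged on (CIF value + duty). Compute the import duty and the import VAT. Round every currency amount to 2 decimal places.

Ad valorem component: 150550.98 × 10% = 15055.10
Specific component: 61 × 0.52 = 31.72
Import duty = 15055.10 + 31.72 = 15086.82
VAT base = CIF + duty = 150550.98 + 15086.82 = 165637.80
Import VAT = 165637.80 × 20% = 33127.56

Import duty: GBP 15086.82; import VAT: GBP 33127.56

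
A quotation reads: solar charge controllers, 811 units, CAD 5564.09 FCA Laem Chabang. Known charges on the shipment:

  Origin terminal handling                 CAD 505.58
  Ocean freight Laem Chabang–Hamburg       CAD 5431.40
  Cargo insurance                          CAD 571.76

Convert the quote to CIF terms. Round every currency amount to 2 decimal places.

From FCA to CIF, the seller additionally bears: origin terminal, freight, insurance.
CIF price = 5564.09 + 505.58 + 5431.40 + 571.76 = 12072.83

CIF price: CAD 12072.83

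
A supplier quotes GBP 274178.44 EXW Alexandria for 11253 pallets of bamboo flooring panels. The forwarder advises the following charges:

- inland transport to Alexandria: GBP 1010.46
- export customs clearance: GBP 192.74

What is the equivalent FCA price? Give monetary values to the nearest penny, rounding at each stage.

From EXW to FCA, the seller additionally bears: inland to port, export clearance.
FCA price = 274178.44 + 1010.46 + 192.74 = 275381.64

FCA price: GBP 275381.64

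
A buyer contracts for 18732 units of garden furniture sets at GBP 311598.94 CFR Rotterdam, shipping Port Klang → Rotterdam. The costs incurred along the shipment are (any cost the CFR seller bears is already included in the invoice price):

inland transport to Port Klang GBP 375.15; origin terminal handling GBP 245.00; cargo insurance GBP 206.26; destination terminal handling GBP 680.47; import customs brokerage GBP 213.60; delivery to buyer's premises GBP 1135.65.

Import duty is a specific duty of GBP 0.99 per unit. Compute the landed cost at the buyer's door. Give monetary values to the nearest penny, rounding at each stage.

CFR: the seller pays costs through ocean freight to the destination port, but not insurance.
Already in the invoice (seller's account under CFR): inland to port, origin terminal — exclude.
CIF value = CFR price + insurance = 311598.94 + 206.26 = 311805.20
Import duty = 18732 × 0.99 = 18544.68
Buyer bears: insurance 206.26 + destination terminal 680.47 + brokerage 213.60 + delivery 1135.65 + duty 18544.68 = 20780.66
Landed cost = invoice 311598.94 + 20780.66 = 332379.60

Total landed cost: GBP 332379.60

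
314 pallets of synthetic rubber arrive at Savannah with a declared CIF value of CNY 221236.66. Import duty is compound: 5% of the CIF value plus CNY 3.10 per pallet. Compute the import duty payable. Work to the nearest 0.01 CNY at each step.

Import duty: CNY 12035.23

Ad valorem component: 221236.66 × 5% = 11061.83
Specific component: 314 × 3.10 = 973.40
Import duty = 11061.83 + 973.40 = 12035.23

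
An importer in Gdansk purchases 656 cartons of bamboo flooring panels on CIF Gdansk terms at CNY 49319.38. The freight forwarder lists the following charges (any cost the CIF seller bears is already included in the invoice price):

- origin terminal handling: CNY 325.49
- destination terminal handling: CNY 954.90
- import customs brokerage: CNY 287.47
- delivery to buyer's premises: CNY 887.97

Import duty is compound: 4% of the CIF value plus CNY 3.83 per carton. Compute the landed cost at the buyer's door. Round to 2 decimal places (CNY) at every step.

Total landed cost: CNY 55934.98

CIF: the seller pays costs through ocean freight and marine insurance to the destination port.
Already in the invoice (seller's account under CIF): origin terminal — exclude.
The CIF price already equals the CIF value: 49319.38
Ad valorem component: 49319.38 × 4% = 1972.78
Specific component: 656 × 3.83 = 2512.48
Import duty = 1972.78 + 2512.48 = 4485.26
Buyer bears: destination terminal 954.90 + brokerage 287.47 + delivery 887.97 + duty 4485.26 = 6615.60
Landed cost = invoice 49319.38 + 6615.60 = 55934.98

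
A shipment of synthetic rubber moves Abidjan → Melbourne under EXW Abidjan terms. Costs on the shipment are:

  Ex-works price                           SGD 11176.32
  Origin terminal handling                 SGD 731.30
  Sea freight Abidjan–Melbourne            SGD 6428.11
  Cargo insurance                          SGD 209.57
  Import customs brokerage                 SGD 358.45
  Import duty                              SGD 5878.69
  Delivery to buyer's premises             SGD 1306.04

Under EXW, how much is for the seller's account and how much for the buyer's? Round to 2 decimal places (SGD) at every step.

EXW: the seller makes goods available at their premises; the buyer bears all onward costs.
Seller's account: goods 11176.32 = 11176.32
Buyer's account: origin terminal 731.30 + freight 6428.11 + insurance 209.57 + brokerage 358.45 + duty 5878.69 + delivery 1306.04 = 14912.16

Seller: SGD 11176.32; buyer: SGD 14912.16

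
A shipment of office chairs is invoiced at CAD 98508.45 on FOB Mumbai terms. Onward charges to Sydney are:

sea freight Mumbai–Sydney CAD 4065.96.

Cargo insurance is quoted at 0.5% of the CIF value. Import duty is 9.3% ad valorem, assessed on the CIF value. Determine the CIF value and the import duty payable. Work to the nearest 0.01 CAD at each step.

Let C be the CIF value. C = FOB price + freight + 0.5% × C
C − 0.5% × C = 98508.45 + 4065.96
0.995 × C = 102574.41
C = 102574.41 / 0.995 = 103089.86
Insurance premium = 0.5% × 103089.86 = 515.45
Import duty = 103089.86 × 9.3% = 9587.36

CIF value: CAD 103089.86; import duty: CAD 9587.36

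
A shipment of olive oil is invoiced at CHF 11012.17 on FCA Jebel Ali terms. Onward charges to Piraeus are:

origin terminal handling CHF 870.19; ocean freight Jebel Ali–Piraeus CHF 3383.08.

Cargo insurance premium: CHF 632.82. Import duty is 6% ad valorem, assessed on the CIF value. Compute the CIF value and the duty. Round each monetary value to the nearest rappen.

CIF value: CHF 15898.26; import duty: CHF 953.90

CIF = FCA price + pre-shipment costs + freight + insurance
CIF = 11012.17 + 870.19 + 3383.08 + 632.82 = 15898.26
Import duty = 15898.26 × 6% = 953.90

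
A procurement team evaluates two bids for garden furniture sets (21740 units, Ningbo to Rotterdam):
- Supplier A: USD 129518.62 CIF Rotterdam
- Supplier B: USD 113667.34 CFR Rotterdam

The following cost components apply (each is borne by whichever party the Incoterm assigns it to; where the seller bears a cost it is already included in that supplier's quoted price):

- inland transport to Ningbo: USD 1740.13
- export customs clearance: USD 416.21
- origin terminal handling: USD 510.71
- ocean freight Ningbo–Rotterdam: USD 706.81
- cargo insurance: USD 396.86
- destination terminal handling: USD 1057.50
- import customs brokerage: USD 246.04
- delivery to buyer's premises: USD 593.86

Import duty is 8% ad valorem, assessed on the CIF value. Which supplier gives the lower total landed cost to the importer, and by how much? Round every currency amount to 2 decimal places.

Supplier B is cheaper by USD 16690.77

Supplier A (CIF):
The CIF price already equals the CIF value: 129518.62
Import duty = 129518.62 × 8% = 10361.49
Buyer bears (A): 1057.50 + 246.04 + 593.86 = 1897.40
Landed cost (A) = invoice 129518.62 + 1897.40 + duty 10361.49 = 141777.51
Supplier B (CFR):
CIF value = CFR price + insurance = 113667.34 + 396.86 = 114064.20
Import duty = 114064.20 × 8% = 9125.14
Buyer bears (B): 396.86 + 1057.50 + 246.04 + 593.86 = 2294.26
Landed cost (B) = invoice 113667.34 + 2294.26 + duty 9125.14 = 125086.74
Difference = |141777.51 − 125086.74| = 16690.77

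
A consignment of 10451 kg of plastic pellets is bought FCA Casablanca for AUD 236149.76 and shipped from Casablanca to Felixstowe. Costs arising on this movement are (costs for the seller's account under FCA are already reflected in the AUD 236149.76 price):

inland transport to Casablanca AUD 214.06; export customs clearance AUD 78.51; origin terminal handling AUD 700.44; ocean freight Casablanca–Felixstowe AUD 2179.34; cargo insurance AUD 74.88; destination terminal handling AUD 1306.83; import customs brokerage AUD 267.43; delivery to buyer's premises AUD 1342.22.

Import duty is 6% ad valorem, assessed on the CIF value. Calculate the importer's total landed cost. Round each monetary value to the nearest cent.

Total landed cost: AUD 256367.17

FCA: the seller delivers export-cleared goods to the carrier; the buyer bears costs from that point.
Already in the invoice (seller's account under FCA): inland to port, export clearance — exclude.
CIF value = FCA price + origin terminal + freight + insurance = 236149.76 + 700.44 + 2179.34 + 74.88 = 239104.42
Import duty = 239104.42 × 6% = 14346.27
Buyer bears: origin terminal 700.44 + freight 2179.34 + insurance 74.88 + destination terminal 1306.83 + brokerage 267.43 + delivery 1342.22 + duty 14346.27 = 20217.41
Landed cost = invoice 236149.76 + 20217.41 = 256367.17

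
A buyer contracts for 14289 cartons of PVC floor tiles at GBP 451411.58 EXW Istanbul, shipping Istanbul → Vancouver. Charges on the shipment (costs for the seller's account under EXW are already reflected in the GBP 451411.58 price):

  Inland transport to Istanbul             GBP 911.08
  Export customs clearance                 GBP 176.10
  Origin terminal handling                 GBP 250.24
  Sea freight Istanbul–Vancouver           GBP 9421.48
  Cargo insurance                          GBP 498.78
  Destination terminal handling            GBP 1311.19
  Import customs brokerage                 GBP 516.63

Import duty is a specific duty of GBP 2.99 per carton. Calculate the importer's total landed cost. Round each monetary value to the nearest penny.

EXW: the seller makes goods available at their premises; the buyer bears all onward costs.
CIF value = EXW price + inland to port + export clearance + origin terminal + freight + insurance = 451411.58 + 911.08 + 176.10 + 250.24 + 9421.48 + 498.78 = 462669.26
Import duty = 14289 × 2.99 = 42724.11
Buyer bears: inland to port 911.08 + export clearance 176.10 + origin terminal 250.24 + freight 9421.48 + insurance 498.78 + destination terminal 1311.19 + brokerage 516.63 + duty 42724.11 = 55809.61
Landed cost = invoice 451411.58 + 55809.61 = 507221.19

Total landed cost: GBP 507221.19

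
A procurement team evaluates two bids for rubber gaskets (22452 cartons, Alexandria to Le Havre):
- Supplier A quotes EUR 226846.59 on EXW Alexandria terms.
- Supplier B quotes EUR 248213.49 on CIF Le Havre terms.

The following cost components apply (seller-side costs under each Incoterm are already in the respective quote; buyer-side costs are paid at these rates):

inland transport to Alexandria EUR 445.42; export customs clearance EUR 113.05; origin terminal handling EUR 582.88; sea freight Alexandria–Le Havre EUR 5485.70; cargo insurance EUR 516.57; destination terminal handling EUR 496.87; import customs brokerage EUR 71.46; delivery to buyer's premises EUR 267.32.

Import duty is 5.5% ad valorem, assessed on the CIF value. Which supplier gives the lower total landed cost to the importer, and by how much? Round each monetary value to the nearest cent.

Supplier A is cheaper by EUR 15005.56

Supplier A (EXW):
CIF value = EXW price + inland to port + export clearance + origin terminal + freight + insurance = 226846.59 + 445.42 + 113.05 + 582.88 + 5485.70 + 516.57 = 233990.21
Import duty = 233990.21 × 5.5% = 12869.46
Buyer bears (A): 445.42 + 113.05 + 582.88 + 5485.70 + 516.57 + 496.87 + 71.46 + 267.32 = 7979.27
Landed cost (A) = invoice 226846.59 + 7979.27 + duty 12869.46 = 247695.32
Supplier B (CIF):
The CIF price already equals the CIF value: 248213.49
Import duty = 248213.49 × 5.5% = 13651.74
Buyer bears (B): 496.87 + 71.46 + 267.32 = 835.65
Landed cost (B) = invoice 248213.49 + 835.65 + duty 13651.74 = 262700.88
Difference = |247695.32 − 262700.88| = 15005.56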